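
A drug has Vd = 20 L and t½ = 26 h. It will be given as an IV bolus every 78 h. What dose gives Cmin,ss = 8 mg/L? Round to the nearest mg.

1120 mg

τ/t½ = 78/26 ≈ 3, so f = (1/2)^(78/26) ≈ 0.125000.
Cmin,ss = (D/Vd)·f/(1−f), so D = Cmin,ss·Vd·(1−f)/f.
D = 8 × 20 × (1−f)/f ≈ 8 × 20 × 7.00000 ≈ 1120.00 mg.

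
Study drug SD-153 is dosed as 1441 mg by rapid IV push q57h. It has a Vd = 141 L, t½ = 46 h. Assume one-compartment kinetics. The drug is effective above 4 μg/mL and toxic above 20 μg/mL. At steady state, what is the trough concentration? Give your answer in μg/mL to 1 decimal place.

7.5 μg/mL

Over one 57-h interval, 57/46 ≈ 1.2391 half-lives elapse, leaving f ≈ 0.4236 of each dose.
Single-dose peak C₀ = D/Vd = 1441/141 ≈ 10.220 μg/mL.
Steady-state trough Cmin,ss = C₀·f/(1−f) ≈ 10.220 × 0.4236/0.5764 ≈ 7.511 μg/mL.
Trough 7.5 μg/mL vs MEC 4 μg/mL: adequate.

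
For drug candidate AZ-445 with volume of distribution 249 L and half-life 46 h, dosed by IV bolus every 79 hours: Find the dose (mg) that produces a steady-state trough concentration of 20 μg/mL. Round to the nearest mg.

τ/t½ = 79/46 ≈ 1.7174, so f = (1/2)^(79/46) ≈ 0.304098.
Cmin,ss = (D/Vd)·f/(1−f), so D = Cmin,ss·Vd·(1−f)/f.
D = 20 × 249 × (1−f)/f ≈ 20 × 249 × 2.28841 ≈ 11396.28 mg.

11396 mg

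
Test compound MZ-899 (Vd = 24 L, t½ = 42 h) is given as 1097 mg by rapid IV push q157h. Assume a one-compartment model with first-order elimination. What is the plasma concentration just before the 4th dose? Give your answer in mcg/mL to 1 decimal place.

f = (1/2)^(τ/t½) = (1/2)^(157/42) ≈ 0.0749.
C₀ = D/Vd = 1097/24 ≈ 45.708 mcg/mL.
Before the 4th dose, 3 doses have been given. Superposition: Cmin = C₀·(f + f² + … + f^3).
≈ 45.708 × (0.0749 + 0.0056 + 0.0004) ≈ 45.708 × 0.0809 ≈ 3.698 mcg/mL.

3.7 mcg/mL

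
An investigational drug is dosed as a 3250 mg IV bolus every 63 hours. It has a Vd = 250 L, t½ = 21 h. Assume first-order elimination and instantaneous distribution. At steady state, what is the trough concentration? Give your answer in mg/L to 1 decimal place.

1.9 mg/L

The dosing interval is 3 half-lives, so f = 2^(−3) = 0.125.
At steady state, R = 1/(1 − 0.125) = 8/7.
Single-dose peak C₀ = D/Vd = 3250/250 = 13 mg/L.
Steady-state peak Cmax,ss = C₀·R = 13 × 8/7 ≈ 14.857 mg/L.
Steady-state trough Cmin,ss = Cmax,ss·f ≈ 14.857 × 0.125 ≈ 1.857 mg/L.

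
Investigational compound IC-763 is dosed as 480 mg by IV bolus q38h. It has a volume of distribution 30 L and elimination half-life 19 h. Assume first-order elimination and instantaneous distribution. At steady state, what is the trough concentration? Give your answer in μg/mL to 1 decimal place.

τ = 38 h = 2 half-lives, so f = (1/2)^2 = 0.25.
Accumulation ratio R = 1/(1 − f) = 1/0.75 = 4/3.
Single-dose peak C₀ = D/Vd = 480/30 = 16 μg/mL.
Steady-state peak Cmax,ss = C₀·R = 16 × 4/3 ≈ 21.333 μg/mL.
Steady-state trough Cmin,ss = Cmax,ss·f ≈ 21.333 × 0.25 ≈ 5.333 μg/mL.

5.3 μg/mL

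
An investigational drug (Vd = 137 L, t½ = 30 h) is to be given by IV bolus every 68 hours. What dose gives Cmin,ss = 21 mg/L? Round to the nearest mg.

10967 mg

τ/t½ = 68/30 ≈ 2.2667, so f = (1/2)^(68/30) ≈ 0.207809.
Cmin,ss = (D/Vd)·f/(1−f), so D = Cmin,ss·Vd·(1−f)/f.
D = 21 × 137 × (1−f)/f ≈ 21 × 137 × 3.81211 ≈ 10967.44 mg.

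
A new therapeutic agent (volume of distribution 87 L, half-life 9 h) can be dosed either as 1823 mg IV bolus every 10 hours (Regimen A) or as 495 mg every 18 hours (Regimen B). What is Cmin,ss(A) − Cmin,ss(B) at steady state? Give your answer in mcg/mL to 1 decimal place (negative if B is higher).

Regimen A: f = (1/2)^(10/9) ≈ 0.4629; Cmin,ss = (1823/87)·f/(1−f) ≈ 18.059 mcg/mL.
Regimen B: f = (1/2)^(18/9) ≈ 0.2500; Cmin,ss = (495/87)·f/(1−f) ≈ 1.897 mcg/mL.
Difference ≈ 18.059 − 1.897 ≈ 16.162 mcg/mL.

16.2 mcg/mL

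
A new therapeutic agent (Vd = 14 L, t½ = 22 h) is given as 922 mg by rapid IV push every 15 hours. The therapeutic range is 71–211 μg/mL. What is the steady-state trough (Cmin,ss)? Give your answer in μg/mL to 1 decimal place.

Over one 15-h interval, 15/22 ≈ 0.68182 half-lives elapse, leaving f ≈ 0.6234 of each dose.
At steady state, accumulation factor R = 1/(1 − e^(−kτ)) ≈ 2.6553.
Each bolus raises the concentration by D/Vd = 922/14 ≈ 65.857 μg/mL.
Steady-state peak Cmax,ss = C₀·R ≈ 65.857 × 2.6553 ≈ 174.870 μg/mL.
One interval later, Cmin,ss = Cmax,ss·e^(−kτ) ≈ 174.870 × 0.6234 ≈ 109.014 μg/mL.
Trough 109.0 μg/mL vs MEC 71 μg/mL: adequate.

109.0 μg/mL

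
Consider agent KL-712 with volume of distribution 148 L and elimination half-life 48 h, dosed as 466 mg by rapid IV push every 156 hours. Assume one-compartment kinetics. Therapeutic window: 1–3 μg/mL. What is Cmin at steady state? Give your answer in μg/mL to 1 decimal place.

0.4 μg/mL

k = ln2/t½ = ln2/48 ≈ 0.014441 h⁻¹; fraction remaining f = e^(−kτ) = e^(−0.014441×156) ≈ 0.1051.
At steady state, accumulation factor R = 1/(1 − e^(−kτ)) ≈ 1.1174.
Single-dose peak C₀ = D/Vd = 466/148 ≈ 3.149 μg/mL.
Steady-state peak Cmax,ss = C₀·R ≈ 3.149 × 1.1174 ≈ 3.519 μg/mL.
One interval later, Cmin,ss = Cmax,ss·e^(−kτ) ≈ 3.519 × 0.1051 ≈ 0.370 μg/mL.
Trough 0.4 μg/mL vs MEC 1 μg/mL: subtherapeutic.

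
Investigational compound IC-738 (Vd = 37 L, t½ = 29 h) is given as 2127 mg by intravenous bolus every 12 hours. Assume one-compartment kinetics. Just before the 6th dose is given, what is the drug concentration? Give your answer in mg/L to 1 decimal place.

131.8 mg/L

f = (1/2)^(τ/t½) = (1/2)^(12/29) ≈ 0.7506.
C₀ = D/Vd = 2127/37 ≈ 57.486 mg/L.
Before the 6th dose, 5 doses have been given. Superposition: Cmin = C₀·(f + f² + … + f^5).
≈ 57.486 × (0.7506 + 0.5634 + 0.4229 + 0.3174 + 0.2383) ≈ 57.486 × 2.2926 ≈ 131.792 mg/L.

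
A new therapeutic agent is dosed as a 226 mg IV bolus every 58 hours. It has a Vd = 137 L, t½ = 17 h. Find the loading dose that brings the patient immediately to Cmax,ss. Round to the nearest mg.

f = (1/2)^(58/17) ≈ 0.093963; accumulation ratio R = 1/(1−f) ≈ 1.10371.
Loading dose to hit Cmax,ss on first dose: D_load = D_maint·R ≈ 226 × 1.10371 ≈ 249.44 mg.

249 mg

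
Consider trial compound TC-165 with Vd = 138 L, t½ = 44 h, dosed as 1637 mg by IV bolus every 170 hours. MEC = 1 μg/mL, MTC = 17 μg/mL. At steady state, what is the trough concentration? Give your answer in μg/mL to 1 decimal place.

τ/t½ = 170/44 ≈ 3.8636, so fraction remaining f = (1/2)^(170/44) ≈ 0.0687.
At steady state, accumulation factor R = 1/(1 − e^(−kτ)) ≈ 1.0738.
Single-dose peak C₀ = D/Vd = 1637/138 ≈ 11.862 μg/mL.
Steady-state peak Cmax,ss = C₀·R ≈ 11.862 × 1.0738 ≈ 12.737 μg/mL.
One interval later, Cmin,ss = Cmax,ss·e^(−kτ) ≈ 12.737 × 0.0687 ≈ 0.875 μg/mL.
Trough 0.9 μg/mL vs MEC 1 μg/mL: subtherapeutic.

0.9 μg/mL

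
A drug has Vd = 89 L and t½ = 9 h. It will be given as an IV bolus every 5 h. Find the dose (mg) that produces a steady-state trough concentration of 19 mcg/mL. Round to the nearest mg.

794 mg

τ/t½ = 5/9 ≈ 0.55556, so f = (1/2)^(5/9) ≈ 0.680395.
Cmin,ss = (D/Vd)·f/(1−f), so D = Cmin,ss·Vd·(1−f)/f.
D = 19 × 89 × (1−f)/f ≈ 19 × 89 × 0.46973 ≈ 794.31 mg.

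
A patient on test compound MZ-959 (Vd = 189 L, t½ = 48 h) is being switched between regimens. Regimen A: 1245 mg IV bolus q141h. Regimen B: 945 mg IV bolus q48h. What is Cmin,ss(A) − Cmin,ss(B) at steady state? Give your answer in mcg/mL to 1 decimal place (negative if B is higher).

Regimen A: f = (1/2)^(141/48) ≈ 0.1305; Cmin,ss = (1245/189)·f/(1−f) ≈ 0.989 mcg/mL.
Regimen B: f = (1/2)^(48/48) ≈ 0.5000; Cmin,ss = (945/189)·f/(1−f) ≈ 5.000 mcg/mL.
Difference ≈ 0.989 − 5.000 ≈ -4.011 mcg/mL.

-4.0 mcg/mL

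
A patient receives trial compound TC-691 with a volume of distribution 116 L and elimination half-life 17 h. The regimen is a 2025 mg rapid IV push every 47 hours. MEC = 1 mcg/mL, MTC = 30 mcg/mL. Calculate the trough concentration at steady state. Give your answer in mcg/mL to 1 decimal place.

3.0 mcg/mL

τ/t½ = 47/17 ≈ 2.7647, so fraction remaining f = (1/2)^(47/17) ≈ 0.1471.
At steady state, accumulation factor R = 1/(1 − e^(−kτ)) ≈ 1.1725.
Single-dose peak C₀ = D/Vd = 2025/116 ≈ 17.457 mcg/mL.
Steady-state peak Cmax,ss = C₀·R ≈ 17.457 × 1.1725 ≈ 20.468 mcg/mL.
Steady-state trough Cmin,ss = Cmax,ss·f ≈ 20.468 × 0.1471 ≈ 3.011 mcg/mL.
Trough 3.0 mcg/mL vs MEC 1 mcg/mL: adequate.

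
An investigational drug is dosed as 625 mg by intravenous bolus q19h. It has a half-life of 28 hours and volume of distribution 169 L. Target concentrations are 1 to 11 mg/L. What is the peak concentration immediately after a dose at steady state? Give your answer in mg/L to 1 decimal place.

9.9 mg/L

τ/t½ = 19/28 ≈ 0.67857, so fraction remaining f = (1/2)^(19/28) ≈ 0.6248.
Accumulation ratio R = 1/(1 − f) ≈ 1/0.3752 ≈ 2.6652.
Each bolus raises the concentration by D/Vd = 625/169 ≈ 3.698 mg/L.
Steady-state peak Cmax,ss = C₀·R ≈ 3.698 × 2.6652 ≈ 9.856 mg/L.
Peak 9.9 mg/L vs MTC 11 mg/L: below toxic threshold.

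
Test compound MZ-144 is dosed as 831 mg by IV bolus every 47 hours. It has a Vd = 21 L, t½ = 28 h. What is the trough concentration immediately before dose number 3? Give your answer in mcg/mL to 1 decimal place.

f = (1/2)^(τ/t½) = (1/2)^(47/28) ≈ 0.3124.
C₀ = D/Vd = 831/21 ≈ 39.571 mcg/mL.
Before the 3rd dose, 2 doses have been given. Superposition: Cmin = C₀·(f + f²).
≈ 39.571 × (0.3124 + 0.0976) ≈ 39.571 × 0.4100 ≈ 16.224 mcg/mL.

16.2 mcg/mL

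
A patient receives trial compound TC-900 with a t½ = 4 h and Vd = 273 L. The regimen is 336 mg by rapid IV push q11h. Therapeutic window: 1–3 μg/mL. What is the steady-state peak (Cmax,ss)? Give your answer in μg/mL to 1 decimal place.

Over one 11-h interval, 11/4 ≈ 2.75 half-lives elapse, leaving f ≈ 0.1487 of each dose.
At steady state, accumulation factor R = 1/(1 − e^(−kτ)) ≈ 1.1747.
Single-dose peak C₀ = D/Vd = 336/273 ≈ 1.231 μg/mL.
Steady-state peak Cmax,ss = C₀·R ≈ 1.231 × 1.1747 ≈ 1.446 μg/mL.
Peak 1.4 μg/mL vs MTC 3 μg/mL: below toxic threshold.

1.4 μg/mL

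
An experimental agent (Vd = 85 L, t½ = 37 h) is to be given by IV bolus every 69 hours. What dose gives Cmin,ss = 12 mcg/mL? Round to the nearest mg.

τ/t½ = 69/37 ≈ 1.8649, so f = (1/2)^(69/37) ≈ 0.274549.
Cmin,ss = (D/Vd)·f/(1−f), so D = Cmin,ss·Vd·(1−f)/f.
D = 12 × 85 × (1−f)/f ≈ 12 × 85 × 2.64234 ≈ 2695.19 mg.

2695 mg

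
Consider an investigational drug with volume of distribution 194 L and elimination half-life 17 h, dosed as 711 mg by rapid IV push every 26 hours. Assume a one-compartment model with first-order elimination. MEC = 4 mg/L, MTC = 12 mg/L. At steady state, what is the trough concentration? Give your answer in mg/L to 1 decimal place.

Over one 26-h interval, 26/17 ≈ 1.5294 half-lives elapse, leaving f ≈ 0.3464 of each dose.
Each bolus raises the concentration by D/Vd = 711/194 ≈ 3.665 mg/L.
Steady-state trough Cmin,ss = C₀·f/(1−f) ≈ 3.665 × 0.3464/0.6536 ≈ 1.942 mg/L.
Trough 1.9 mg/L vs MEC 4 mg/L: subtherapeutic.

1.9 mg/L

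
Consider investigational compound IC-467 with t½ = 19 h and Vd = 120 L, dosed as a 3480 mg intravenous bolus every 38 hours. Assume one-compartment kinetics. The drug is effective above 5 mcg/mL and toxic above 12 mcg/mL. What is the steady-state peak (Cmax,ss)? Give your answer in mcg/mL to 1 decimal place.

38.7 mcg/mL

τ = 38 h = 2 half-lives, so f = (1/2)^2 = 0.25.
At steady state, R = 1/(1 − 0.25) = 4/3.
Single-dose peak C₀ = D/Vd = 3480/120 = 29 mcg/mL.
Steady-state peak Cmax,ss = C₀·R = 29 × 4/3 ≈ 38.667 mcg/mL.
Peak 38.7 mcg/mL vs MTC 12 mcg/mL: exceeds toxic threshold.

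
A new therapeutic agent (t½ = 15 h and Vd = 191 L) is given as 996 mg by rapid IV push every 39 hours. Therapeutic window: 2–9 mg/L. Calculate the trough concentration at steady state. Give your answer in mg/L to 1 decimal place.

1.0 mg/L

Over one 39-h interval, 39/15 ≈ 2.6 half-lives elapse, leaving f ≈ 0.1649 of each dose.
Single-dose peak C₀ = D/Vd = 996/191 ≈ 5.215 mg/L.
Steady-state trough Cmin,ss = C₀·f/(1−f) ≈ 5.215 × 0.1649/0.8351 ≈ 1.030 mg/L.
Trough 1.0 mg/L vs MEC 2 mg/L: subtherapeutic.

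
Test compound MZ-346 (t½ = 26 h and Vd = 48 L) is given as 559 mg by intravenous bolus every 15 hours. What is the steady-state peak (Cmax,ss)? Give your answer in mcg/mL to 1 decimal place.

35.3 mcg/mL

τ/t½ = 15/26 ≈ 0.57692, so fraction remaining f = (1/2)^(15/26) ≈ 0.6704.
At steady state, accumulation factor R = 1/(1 − e^(−kτ)) ≈ 3.0340.
Single-dose peak C₀ = D/Vd = 559/48 ≈ 11.646 mcg/mL.
Steady-state peak Cmax,ss = C₀·R ≈ 11.646 × 3.0340 ≈ 35.334 mcg/mL.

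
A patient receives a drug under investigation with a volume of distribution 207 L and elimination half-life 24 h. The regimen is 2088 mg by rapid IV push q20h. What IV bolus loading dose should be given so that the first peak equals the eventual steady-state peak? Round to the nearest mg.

f = (1/2)^(20/24) ≈ 0.561231; accumulation ratio R = 1/(1−f) ≈ 2.27910.
Loading dose to hit Cmax,ss on first dose: D_load = D_maint·R ≈ 2088 × 2.27910 ≈ 4758.76 mg.

4759 mg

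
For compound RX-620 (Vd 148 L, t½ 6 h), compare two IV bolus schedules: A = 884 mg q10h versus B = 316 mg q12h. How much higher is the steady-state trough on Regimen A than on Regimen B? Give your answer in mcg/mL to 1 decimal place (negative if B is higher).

Regimen A: f = (1/2)^(10/6) ≈ 0.3150; Cmin,ss = (884/148)·f/(1−f) ≈ 2.747 mcg/mL.
Regimen B: f = (1/2)^(12/6) ≈ 0.2500; Cmin,ss = (316/148)·f/(1−f) ≈ 0.712 mcg/mL.
Difference ≈ 2.747 − 0.712 ≈ 2.035 mcg/mL.

2.0 mcg/mL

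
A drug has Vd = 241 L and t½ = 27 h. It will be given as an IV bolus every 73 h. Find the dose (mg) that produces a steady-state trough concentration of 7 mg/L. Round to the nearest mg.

τ/t½ = 73/27 ≈ 2.7037, so f = (1/2)^(73/27) ≈ 0.153498.
Cmin,ss = (D/Vd)·f/(1−f), so D = Cmin,ss·Vd·(1−f)/f.
D = 7 × 241 × (1−f)/f ≈ 7 × 241 × 5.51474 ≈ 9303.37 mg.

9303 mg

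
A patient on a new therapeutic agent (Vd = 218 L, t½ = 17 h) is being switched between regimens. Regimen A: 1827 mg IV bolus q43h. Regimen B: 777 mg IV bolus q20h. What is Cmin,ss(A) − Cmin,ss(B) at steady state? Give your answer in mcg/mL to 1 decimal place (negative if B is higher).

-1.1 mcg/mL

Regimen A: f = (1/2)^(43/17) ≈ 0.1732; Cmin,ss = (1827/218)·f/(1−f) ≈ 1.756 mcg/mL.
Regimen B: f = (1/2)^(20/17) ≈ 0.4424; Cmin,ss = (777/218)·f/(1−f) ≈ 2.828 mcg/mL.
Difference ≈ 1.756 − 2.828 ≈ -1.072 mcg/mL.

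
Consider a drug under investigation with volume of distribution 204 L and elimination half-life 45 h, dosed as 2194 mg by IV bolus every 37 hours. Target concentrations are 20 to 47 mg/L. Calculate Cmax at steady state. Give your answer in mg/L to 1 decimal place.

τ/t½ = 37/45 ≈ 0.82222, so fraction remaining f = (1/2)^(37/45) ≈ 0.5656.
At steady state, accumulation factor R = 1/(1 − e^(−kτ)) ≈ 2.3020.
Each bolus raises the concentration by D/Vd = 2194/204 ≈ 10.755 mg/L.
Steady-state peak Cmax,ss = C₀·R ≈ 10.755 × 2.3020 ≈ 24.758 mg/L.
Peak 24.8 mg/L vs MTC 47 mg/L: below toxic threshold.

24.8 mg/L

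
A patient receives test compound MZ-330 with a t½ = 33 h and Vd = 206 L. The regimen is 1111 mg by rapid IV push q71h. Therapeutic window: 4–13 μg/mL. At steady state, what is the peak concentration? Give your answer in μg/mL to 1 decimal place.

k = ln2/t½ = ln2/33 ≈ 0.021004 h⁻¹; fraction remaining f = e^(−kτ) = e^(−0.021004×71) ≈ 0.2251.
At steady state, accumulation factor R = 1/(1 − e^(−kτ)) ≈ 1.2905.
Each bolus raises the concentration by D/Vd = 1111/206 ≈ 5.393 μg/mL.
Steady-state peak Cmax,ss = C₀·R ≈ 5.393 × 1.2905 ≈ 6.960 μg/mL.
Peak 7.0 μg/mL vs MTC 13 μg/mL: below toxic threshold.

7.0 μg/mL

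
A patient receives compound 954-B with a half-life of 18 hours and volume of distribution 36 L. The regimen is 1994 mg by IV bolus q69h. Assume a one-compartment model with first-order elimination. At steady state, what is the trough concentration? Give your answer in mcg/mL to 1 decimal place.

τ/t½ = 69/18 ≈ 3.8333, so fraction remaining f = (1/2)^(69/18) ≈ 0.0702.
Single-dose peak C₀ = D/Vd = 1994/36 ≈ 55.389 mcg/mL.
Steady-state trough Cmin,ss = C₀·f/(1−f) ≈ 55.389 × 0.0702/0.9298 ≈ 4.182 mcg/mL.

4.2 mcg/mL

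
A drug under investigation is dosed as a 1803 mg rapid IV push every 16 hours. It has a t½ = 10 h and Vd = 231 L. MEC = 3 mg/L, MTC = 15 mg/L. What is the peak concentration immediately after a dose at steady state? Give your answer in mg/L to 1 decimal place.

τ/t½ = 16/10 ≈ 1.6, so fraction remaining f = (1/2)^(16/10) ≈ 0.3299.
At steady state, accumulation factor R = 1/(1 − e^(−kτ)) ≈ 1.4923.
Each bolus raises the concentration by D/Vd = 1803/231 ≈ 7.805 mg/L.
Cmax,ss = C₀/(1 − f) ≈ 7.805/0.6701 ≈ 11.648 mg/L.
Peak 11.6 mg/L vs MTC 15 mg/L: below toxic threshold.

11.6 mg/L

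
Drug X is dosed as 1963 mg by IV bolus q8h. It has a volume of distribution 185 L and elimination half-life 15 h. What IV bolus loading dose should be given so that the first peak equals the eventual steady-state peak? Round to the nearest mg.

f = (1/2)^(8/15) ≈ 0.690956; accumulation ratio R = 1/(1−f) ≈ 3.23579.
Loading dose to hit Cmax,ss on first dose: D_load = D_maint·R ≈ 1963 × 3.23579 ≈ 6351.86 mg.

6352 mg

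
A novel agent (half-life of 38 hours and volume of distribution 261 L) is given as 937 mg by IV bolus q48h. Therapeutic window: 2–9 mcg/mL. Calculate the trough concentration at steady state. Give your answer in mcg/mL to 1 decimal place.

Over one 48-h interval, 48/38 ≈ 1.2632 half-lives elapse, leaving f ≈ 0.4166 of each dose.
Single-dose peak C₀ = D/Vd = 937/261 ≈ 3.590 mcg/mL.
Steady-state trough Cmin,ss = C₀·f/(1−f) ≈ 3.590 × 0.4166/0.5834 ≈ 2.564 mcg/mL.
Trough 2.6 mcg/mL vs MEC 2 mcg/mL: adequate.

2.6 mcg/mL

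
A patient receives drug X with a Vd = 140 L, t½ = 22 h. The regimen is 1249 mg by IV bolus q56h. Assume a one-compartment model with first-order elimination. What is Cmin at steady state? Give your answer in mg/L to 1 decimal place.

1.8 mg/L

τ/t½ = 56/22 ≈ 2.5455, so fraction remaining f = (1/2)^(56/22) ≈ 0.1713.
At steady state, accumulation factor R = 1/(1 − e^(−kτ)) ≈ 1.2067.
Single-dose peak C₀ = D/Vd = 1249/140 ≈ 8.921 mg/L.
Cmax,ss = C₀/(1 − f) ≈ 8.921/0.8287 ≈ 10.765 mg/L.
One interval later, Cmin,ss = Cmax,ss·e^(−kτ) ≈ 10.765 × 0.1713 ≈ 1.844 mg/L.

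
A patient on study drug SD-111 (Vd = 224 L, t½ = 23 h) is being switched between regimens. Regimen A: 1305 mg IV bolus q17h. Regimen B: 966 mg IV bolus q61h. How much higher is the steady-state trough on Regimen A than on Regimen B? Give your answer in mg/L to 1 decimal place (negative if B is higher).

Regimen A: f = (1/2)^(17/23) ≈ 0.5991; Cmin,ss = (1305/224)·f/(1−f) ≈ 8.706 mg/L.
Regimen B: f = (1/2)^(61/23) ≈ 0.1591; Cmin,ss = (966/224)·f/(1−f) ≈ 0.816 mg/L.
Difference ≈ 8.706 − 0.816 ≈ 7.890 mg/L.

7.9 mg/L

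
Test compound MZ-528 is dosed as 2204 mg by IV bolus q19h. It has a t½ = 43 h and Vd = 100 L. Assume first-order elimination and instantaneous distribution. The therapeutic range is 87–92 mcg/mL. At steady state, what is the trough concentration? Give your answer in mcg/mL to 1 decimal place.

61.5 mcg/mL

Over one 19-h interval, 19/43 ≈ 0.44186 half-lives elapse, leaving f ≈ 0.7362 of each dose.
Single-dose peak C₀ = D/Vd = 2204/100 ≈ 22.040 mcg/mL.
Steady-state trough Cmin,ss = C₀·f/(1−f) ≈ 22.040 × 0.7362/0.2638 ≈ 61.508 mcg/mL.
Trough 61.5 mcg/mL vs MEC 87 mcg/mL: subtherapeutic.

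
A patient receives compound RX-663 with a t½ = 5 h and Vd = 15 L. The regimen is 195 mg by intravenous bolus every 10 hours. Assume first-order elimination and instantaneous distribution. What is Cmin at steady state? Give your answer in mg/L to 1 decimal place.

τ = 10 h = 2 half-lives, so f = (1/2)^2 = 0.25.
Accumulation ratio R = 1/(1 − f) = 1/0.75 = 4/3.
Single-dose peak C₀ = D/Vd = 195/15 = 13 mg/L.
Steady-state peak Cmax,ss = C₀·R = 13 × 4/3 ≈ 17.333 mg/L.
Steady-state trough Cmin,ss = Cmax,ss·f ≈ 17.333 × 0.25 ≈ 4.333 mg/L.

4.3 mg/L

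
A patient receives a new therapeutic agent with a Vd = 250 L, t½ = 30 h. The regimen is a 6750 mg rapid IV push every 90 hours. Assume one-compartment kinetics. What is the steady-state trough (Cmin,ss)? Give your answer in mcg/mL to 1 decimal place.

3.9 mcg/mL

τ = 90 h = 3 half-lives, so f = (1/2)^3 = 0.125.
At steady state, R = 1/(1 − 0.125) = 8/7.
Single-dose peak C₀ = D/Vd = 6750/250 = 27 mcg/mL.
Steady-state peak Cmax,ss = C₀·R = 27 × 8/7 ≈ 30.857 mcg/mL.
Steady-state trough Cmin,ss = Cmax,ss·f ≈ 30.857 × 0.125 ≈ 3.857 mcg/mL.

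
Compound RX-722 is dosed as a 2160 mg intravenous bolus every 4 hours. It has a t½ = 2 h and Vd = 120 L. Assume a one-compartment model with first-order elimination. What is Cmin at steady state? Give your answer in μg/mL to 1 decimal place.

6.0 μg/mL

The dosing interval is 2 half-lives, so f = 2^(−2) = 0.25.
Accumulation ratio R = 1/(1 − f) = 1/0.75 = 4/3.
Single-dose peak C₀ = D/Vd = 2160/120 = 18 μg/mL.
Steady-state peak Cmax,ss = C₀·R = 18 × 4/3 ≈ 24.000 μg/mL.
Steady-state trough Cmin,ss = Cmax,ss·f ≈ 24.000 × 0.25 ≈ 6.000 μg/mL.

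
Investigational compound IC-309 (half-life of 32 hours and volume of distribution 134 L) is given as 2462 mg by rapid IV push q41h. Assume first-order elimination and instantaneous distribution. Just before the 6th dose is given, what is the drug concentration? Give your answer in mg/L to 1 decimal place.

12.7 mg/L

f = (1/2)^(τ/t½) = (1/2)^(41/32) ≈ 0.4114.
C₀ = D/Vd = 2462/134 ≈ 18.373 mg/L.
Before the 6th dose, 5 doses have been given. Superposition: Cmin = C₀·(f + f² + … + f^5).
≈ 18.373 × (0.4114 + 0.1692 + 0.0696 + 0.0286 + 0.0118) ≈ 18.373 × 0.6906 ≈ 12.688 mg/L.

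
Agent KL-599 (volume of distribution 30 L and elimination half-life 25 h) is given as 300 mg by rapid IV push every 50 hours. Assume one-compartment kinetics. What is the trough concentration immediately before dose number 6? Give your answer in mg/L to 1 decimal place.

f = (1/2)^(τ/t½) = (1/2)^(50/25) ≈ 0.2500.
C₀ = D/Vd = 300/30 ≈ 10.000 mg/L.
Before the 6th dose, 5 doses have been given. Superposition: Cmin = C₀·(f + f² + … + f^5).
≈ 10.000 × (0.2500 + 0.0625 + 0.0156 + 0.0039 + 0.0010) ≈ 10.000 × 0.3330 ≈ 3.330 mg/L.

3.3 mg/L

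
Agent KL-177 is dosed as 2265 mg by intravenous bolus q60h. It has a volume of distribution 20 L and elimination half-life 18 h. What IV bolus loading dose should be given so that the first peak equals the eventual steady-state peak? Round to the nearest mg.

f = (1/2)^(60/18) ≈ 0.099213; accumulation ratio R = 1/(1−f) ≈ 1.11014.
Loading dose to hit Cmax,ss on first dose: D_load = D_maint·R ≈ 2265 × 1.11014 ≈ 2514.47 mg.

2514 mg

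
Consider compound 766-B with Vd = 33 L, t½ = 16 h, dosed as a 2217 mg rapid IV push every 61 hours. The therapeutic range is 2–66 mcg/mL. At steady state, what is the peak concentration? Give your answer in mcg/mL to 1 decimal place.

72.3 mcg/mL

Over one 61-h interval, 61/16 ≈ 3.8125 half-lives elapse, leaving f ≈ 0.0712 of each dose.
At steady state, accumulation factor R = 1/(1 − e^(−kτ)) ≈ 1.0767.
Each bolus raises the concentration by D/Vd = 2217/33 ≈ 67.182 mcg/mL.
Cmax,ss = C₀/(1 − f) ≈ 67.182/0.9288 ≈ 72.332 mcg/mL.
Peak 72.3 mcg/mL vs MTC 66 mcg/mL: exceeds toxic threshold.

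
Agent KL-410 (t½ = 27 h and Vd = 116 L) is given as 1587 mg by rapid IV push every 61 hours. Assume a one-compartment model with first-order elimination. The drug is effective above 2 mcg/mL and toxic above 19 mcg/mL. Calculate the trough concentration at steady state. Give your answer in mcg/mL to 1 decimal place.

Over one 61-h interval, 61/27 ≈ 2.2593 half-lives elapse, leaving f ≈ 0.2089 of each dose.
Each bolus raises the concentration by D/Vd = 1587/116 ≈ 13.681 mcg/mL.
Steady-state trough Cmin,ss = C₀·f/(1−f) ≈ 13.681 × 0.2089/0.7911 ≈ 3.613 mcg/mL.
Trough 3.6 mcg/mL vs MEC 2 mcg/mL: adequate.

3.6 mcg/mL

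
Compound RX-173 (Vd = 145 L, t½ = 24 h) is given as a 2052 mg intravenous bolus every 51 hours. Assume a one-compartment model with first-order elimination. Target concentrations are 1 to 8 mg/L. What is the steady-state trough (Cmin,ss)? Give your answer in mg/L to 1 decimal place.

Over one 51-h interval, 51/24 ≈ 2.125 half-lives elapse, leaving f ≈ 0.2293 of each dose.
Accumulation ratio R = 1/(1 − f) ≈ 1/0.7707 ≈ 1.2975.
Each bolus raises the concentration by D/Vd = 2052/145 ≈ 14.152 mg/L.
Cmax,ss = C₀/(1 − f) ≈ 14.152/0.7707 ≈ 18.363 mg/L.
Steady-state trough Cmin,ss = Cmax,ss·f ≈ 18.363 × 0.2293 ≈ 4.211 mg/L.
Trough 4.2 mg/L vs MEC 1 mg/L: adequate.

4.2 mg/L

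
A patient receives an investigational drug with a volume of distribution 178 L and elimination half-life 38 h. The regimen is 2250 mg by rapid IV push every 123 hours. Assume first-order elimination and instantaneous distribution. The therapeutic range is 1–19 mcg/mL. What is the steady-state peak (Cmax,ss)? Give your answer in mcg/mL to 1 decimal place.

14.1 mcg/mL

τ/t½ = 123/38 ≈ 3.2368, so fraction remaining f = (1/2)^(123/38) ≈ 0.1061.
At steady state, accumulation factor R = 1/(1 − e^(−kτ)) ≈ 1.1187.
Each bolus raises the concentration by D/Vd = 2250/178 ≈ 12.640 mcg/mL.
Steady-state peak Cmax,ss = C₀·R ≈ 12.640 × 1.1187 ≈ 14.140 mcg/mL.
Peak 14.1 mcg/mL vs MTC 19 mcg/mL: below toxic threshold.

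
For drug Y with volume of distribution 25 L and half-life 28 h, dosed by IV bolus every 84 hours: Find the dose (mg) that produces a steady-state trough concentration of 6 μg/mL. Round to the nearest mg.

τ/t½ = 84/28 ≈ 3, so f = (1/2)^(84/28) ≈ 0.125000.
Cmin,ss = (D/Vd)·f/(1−f), so D = Cmin,ss·Vd·(1−f)/f.
D = 6 × 25 × (1−f)/f ≈ 6 × 25 × 7.00000 ≈ 1050.00 mg.

1050 mg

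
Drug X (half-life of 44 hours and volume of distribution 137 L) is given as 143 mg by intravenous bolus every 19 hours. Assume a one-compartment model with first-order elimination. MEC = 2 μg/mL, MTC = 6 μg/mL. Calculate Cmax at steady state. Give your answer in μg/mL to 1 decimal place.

4.0 μg/mL

k = ln2/t½ = ln2/44 ≈ 0.015753 h⁻¹; fraction remaining f = e^(−kτ) = e^(−0.015753×19) ≈ 0.7413.
Accumulation ratio R = 1/(1 − f) ≈ 1/0.2587 ≈ 3.8655.
Single-dose peak C₀ = D/Vd = 143/137 ≈ 1.044 μg/mL.
Steady-state peak Cmax,ss = C₀·R ≈ 1.044 × 3.8655 ≈ 4.036 μg/mL.
Peak 4.0 μg/mL vs MTC 6 μg/mL: below toxic threshold.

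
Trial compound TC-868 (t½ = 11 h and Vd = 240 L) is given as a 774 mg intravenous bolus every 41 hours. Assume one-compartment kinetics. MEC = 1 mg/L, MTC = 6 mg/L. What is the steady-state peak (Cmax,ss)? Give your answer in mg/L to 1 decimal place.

Over one 41-h interval, 41/11 ≈ 3.7273 half-lives elapse, leaving f ≈ 0.0755 of each dose.
Accumulation ratio R = 1/(1 − f) ≈ 1/0.9245 ≈ 1.0817.
Single-dose peak C₀ = D/Vd = 774/240 ≈ 3.225 mg/L.
Steady-state peak Cmax,ss = C₀·R ≈ 3.225 × 1.0817 ≈ 3.488 mg/L.
Peak 3.5 mg/L vs MTC 6 mg/L: below toxic threshold.

3.5 mg/L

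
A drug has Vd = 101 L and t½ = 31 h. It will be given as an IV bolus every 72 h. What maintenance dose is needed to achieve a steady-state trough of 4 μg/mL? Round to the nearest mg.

1617 mg

τ/t½ = 72/31 ≈ 2.3226, so f = (1/2)^(72/31) ≈ 0.199910.
Cmin,ss = (D/Vd)·f/(1−f), so D = Cmin,ss·Vd·(1−f)/f.
D = 4 × 101 × (1−f)/f ≈ 4 × 101 × 4.00225 ≈ 1616.91 mg.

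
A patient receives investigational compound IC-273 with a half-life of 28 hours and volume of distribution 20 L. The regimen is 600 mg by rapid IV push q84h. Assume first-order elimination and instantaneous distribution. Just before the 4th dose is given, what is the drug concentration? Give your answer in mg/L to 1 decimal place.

4.3 mg/L

f = (1/2)^(τ/t½) = (1/2)^(84/28) ≈ 0.1250.
C₀ = D/Vd = 600/20 ≈ 30.000 mg/L.
Before the 4th dose, 3 doses have been given. Superposition: Cmin = C₀·(f + f² + … + f^3).
≈ 30.000 × (0.1250 + 0.0156 + 0.0020) ≈ 30.000 × 0.1426 ≈ 4.278 mg/L.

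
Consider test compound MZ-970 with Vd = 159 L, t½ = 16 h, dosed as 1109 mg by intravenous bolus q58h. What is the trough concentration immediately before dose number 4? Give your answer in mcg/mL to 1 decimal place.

0.6 mcg/mL

f = (1/2)^(τ/t½) = (1/2)^(58/16) ≈ 0.0811.
C₀ = D/Vd = 1109/159 ≈ 6.975 mcg/mL.
Before the 4th dose, 3 doses have been given. Superposition: Cmin = C₀·(f + f² + … + f^3).
≈ 6.975 × (0.0811 + 0.0066 + 0.0005) ≈ 6.975 × 0.0882 ≈ 0.615 mcg/mL.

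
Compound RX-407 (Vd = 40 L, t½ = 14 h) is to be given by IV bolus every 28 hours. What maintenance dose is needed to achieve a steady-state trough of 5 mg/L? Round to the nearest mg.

τ/t½ = 28/14 ≈ 2, so f = (1/2)^(28/14) ≈ 0.250000.
Cmin,ss = (D/Vd)·f/(1−f), so D = Cmin,ss·Vd·(1−f)/f.
D = 5 × 40 × (1−f)/f ≈ 5 × 40 × 3.00000 ≈ 600.00 mg.

600 mg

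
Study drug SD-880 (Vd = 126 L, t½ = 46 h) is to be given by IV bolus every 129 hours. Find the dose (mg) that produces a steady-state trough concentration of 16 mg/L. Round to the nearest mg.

12067 mg

τ/t½ = 129/46 ≈ 2.8043, so f = (1/2)^(129/46) ≈ 0.143155.
Cmin,ss = (D/Vd)·f/(1−f), so D = Cmin,ss·Vd·(1−f)/f.
D = 16 × 126 × (1−f)/f ≈ 16 × 126 × 5.98544 ≈ 12066.65 mg.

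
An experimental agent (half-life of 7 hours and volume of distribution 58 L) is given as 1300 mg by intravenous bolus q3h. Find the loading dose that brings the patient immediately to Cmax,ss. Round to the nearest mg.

5058 mg

f = (1/2)^(3/7) ≈ 0.742997; accumulation ratio R = 1/(1−f) ≈ 3.89101.
Loading dose to hit Cmax,ss on first dose: D_load = D_maint·R ≈ 1300 × 3.89101 ≈ 5058.31 mg.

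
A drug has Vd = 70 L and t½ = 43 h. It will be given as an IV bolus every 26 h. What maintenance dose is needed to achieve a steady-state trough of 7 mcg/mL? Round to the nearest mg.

τ/t½ = 26/43 ≈ 0.60465, so f = (1/2)^(26/43) ≈ 0.657630.
Cmin,ss = (D/Vd)·f/(1−f), so D = Cmin,ss·Vd·(1−f)/f.
D = 7 × 70 × (1−f)/f ≈ 7 × 70 × 0.52061 ≈ 255.10 mg.

255 mg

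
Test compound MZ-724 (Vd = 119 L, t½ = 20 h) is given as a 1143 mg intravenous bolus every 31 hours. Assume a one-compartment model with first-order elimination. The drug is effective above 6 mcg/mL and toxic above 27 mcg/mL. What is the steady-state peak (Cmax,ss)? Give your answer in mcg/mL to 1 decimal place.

14.6 mcg/mL

Over one 31-h interval, 31/20 ≈ 1.55 half-lives elapse, leaving f ≈ 0.3415 of each dose.
At steady state, accumulation factor R = 1/(1 − e^(−kτ)) ≈ 1.5186.
Each bolus raises the concentration by D/Vd = 1143/119 ≈ 9.605 mcg/mL.
Cmax,ss = C₀/(1 − f) ≈ 9.605/0.6585 ≈ 14.586 mcg/mL.
Peak 14.6 mcg/mL vs MTC 27 mcg/mL: below toxic threshold.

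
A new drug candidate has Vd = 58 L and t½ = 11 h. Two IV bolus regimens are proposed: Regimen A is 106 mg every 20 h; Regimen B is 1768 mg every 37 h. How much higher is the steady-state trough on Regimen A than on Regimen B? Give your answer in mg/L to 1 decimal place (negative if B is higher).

-2.6 mg/L

Regimen A: f = (1/2)^(20/11) ≈ 0.2836; Cmin,ss = (106/58)·f/(1−f) ≈ 0.723 mg/L.
Regimen B: f = (1/2)^(37/11) ≈ 0.0972; Cmin,ss = (1768/58)·f/(1−f) ≈ 3.282 mg/L.
Difference ≈ 0.723 − 3.282 ≈ -2.559 mg/L.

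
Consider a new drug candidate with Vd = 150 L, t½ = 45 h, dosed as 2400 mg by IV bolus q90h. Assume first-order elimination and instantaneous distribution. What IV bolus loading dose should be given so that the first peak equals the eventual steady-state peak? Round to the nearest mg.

f = (1/2)^(90/45) ≈ 0.250000; accumulation ratio R = 1/(1−f) ≈ 1.33333.
Loading dose to hit Cmax,ss on first dose: D_load = D_maint·R ≈ 2400 × 1.33333 ≈ 3199.99 mg.

3200 mg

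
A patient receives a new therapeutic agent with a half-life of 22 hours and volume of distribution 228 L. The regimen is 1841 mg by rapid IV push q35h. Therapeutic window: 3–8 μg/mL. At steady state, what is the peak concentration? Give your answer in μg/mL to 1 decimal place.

12.1 μg/mL

Over one 35-h interval, 35/22 ≈ 1.5909 half-lives elapse, leaving f ≈ 0.3320 of each dose.
At steady state, accumulation factor R = 1/(1 − e^(−kτ)) ≈ 1.4970.
Single-dose peak C₀ = D/Vd = 1841/228 ≈ 8.075 μg/mL.
Cmax,ss = C₀/(1 − f) ≈ 8.075/0.6680 ≈ 12.088 μg/mL.
Peak 12.1 μg/mL vs MTC 8 μg/mL: exceeds toxic threshold.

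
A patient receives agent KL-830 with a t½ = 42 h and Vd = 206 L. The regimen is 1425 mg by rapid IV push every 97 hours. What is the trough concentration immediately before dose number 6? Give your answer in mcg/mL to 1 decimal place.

1.7 mcg/mL

f = (1/2)^(τ/t½) = (1/2)^(97/42) ≈ 0.2017.
C₀ = D/Vd = 1425/206 ≈ 6.917 mcg/mL.
Before the 6th dose, 5 doses have been given. Superposition: Cmin = C₀·(f + f² + … + f^5).
≈ 6.917 × (0.2017 + 0.0407 + 0.0082 + 0.0017 + 0.0003) ≈ 6.917 × 0.2526 ≈ 1.747 mcg/mL.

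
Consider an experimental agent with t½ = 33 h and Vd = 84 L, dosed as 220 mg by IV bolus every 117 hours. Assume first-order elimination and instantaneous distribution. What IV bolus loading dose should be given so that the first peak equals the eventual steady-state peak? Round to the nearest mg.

f = (1/2)^(117/33) ≈ 0.085647; accumulation ratio R = 1/(1−f) ≈ 1.09367.
Loading dose to hit Cmax,ss on first dose: D_load = D_maint·R ≈ 220 × 1.09367 ≈ 240.61 mg.

241 mg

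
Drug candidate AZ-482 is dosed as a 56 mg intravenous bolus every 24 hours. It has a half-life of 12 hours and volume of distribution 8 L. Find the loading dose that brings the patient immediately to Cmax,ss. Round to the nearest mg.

f = (1/2)^(24/12) ≈ 0.250000; accumulation ratio R = 1/(1−f) ≈ 1.33333.
Loading dose to hit Cmax,ss on first dose: D_load = D_maint·R ≈ 56 × 1.33333 ≈ 74.67 mg.

75 mg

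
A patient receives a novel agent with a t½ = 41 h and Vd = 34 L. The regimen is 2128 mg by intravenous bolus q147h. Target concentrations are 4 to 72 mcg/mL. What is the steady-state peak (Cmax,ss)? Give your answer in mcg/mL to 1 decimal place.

k = ln2/t½ = ln2/41 ≈ 0.016906 h⁻¹; fraction remaining f = e^(−kτ) = e^(−0.016906×147) ≈ 0.0833.
Accumulation ratio R = 1/(1 − f) ≈ 1/0.9167 ≈ 1.0909.
Single-dose peak C₀ = D/Vd = 2128/34 ≈ 62.588 mcg/mL.
Steady-state peak Cmax,ss = C₀·R ≈ 62.588 × 1.0909 ≈ 68.277 mcg/mL.
Peak 68.3 mcg/mL vs MTC 72 mcg/mL: below toxic threshold.

68.3 mcg/mL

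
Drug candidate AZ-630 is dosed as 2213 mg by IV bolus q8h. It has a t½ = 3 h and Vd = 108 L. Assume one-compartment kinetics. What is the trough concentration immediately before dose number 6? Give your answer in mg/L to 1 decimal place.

f = (1/2)^(τ/t½) = (1/2)^(8/3) ≈ 0.1575.
C₀ = D/Vd = 2213/108 ≈ 20.491 mg/L.
Before the 6th dose, 5 doses have been given. Superposition: Cmin = C₀·(f + f² + … + f^5).
≈ 20.491 × (0.1575 + 0.0248 + 0.0039 + 0.0006 + 0.0001) ≈ 20.491 × 0.1869 ≈ 3.830 mg/L.

3.8 mg/L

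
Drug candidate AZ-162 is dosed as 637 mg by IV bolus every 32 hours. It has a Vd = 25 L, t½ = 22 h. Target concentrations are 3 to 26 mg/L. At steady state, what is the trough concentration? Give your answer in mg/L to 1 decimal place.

14.6 mg/L

τ/t½ = 32/22 ≈ 1.4545, so fraction remaining f = (1/2)^(32/22) ≈ 0.3649.
Each bolus raises the concentration by D/Vd = 637/25 ≈ 25.480 mg/L.
Steady-state trough Cmin,ss = C₀·f/(1−f) ≈ 25.480 × 0.3649/0.6351 ≈ 14.640 mg/L.
Trough 14.6 mg/L vs MEC 3 mg/L: adequate.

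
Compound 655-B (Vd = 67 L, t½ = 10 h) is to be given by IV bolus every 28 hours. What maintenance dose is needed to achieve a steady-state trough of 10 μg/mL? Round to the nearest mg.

3996 mg

τ/t½ = 28/10 ≈ 2.8, so f = (1/2)^(28/10) ≈ 0.143587.
Cmin,ss = (D/Vd)·f/(1−f), so D = Cmin,ss·Vd·(1−f)/f.
D = 10 × 67 × (1−f)/f ≈ 10 × 67 × 5.96442 ≈ 3996.16 mg.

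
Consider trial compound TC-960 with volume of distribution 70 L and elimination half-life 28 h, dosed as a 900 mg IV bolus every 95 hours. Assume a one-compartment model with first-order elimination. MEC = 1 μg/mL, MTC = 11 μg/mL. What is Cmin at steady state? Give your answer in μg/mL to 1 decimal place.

1.4 μg/mL

τ/t½ = 95/28 ≈ 3.3929, so fraction remaining f = (1/2)^(95/28) ≈ 0.0952.
Each bolus raises the concentration by D/Vd = 900/70 ≈ 12.857 μg/mL.
Steady-state trough Cmin,ss = C₀·f/(1−f) ≈ 12.857 × 0.0952/0.9048 ≈ 1.353 μg/mL.
Trough 1.4 μg/mL vs MEC 1 μg/mL: adequate.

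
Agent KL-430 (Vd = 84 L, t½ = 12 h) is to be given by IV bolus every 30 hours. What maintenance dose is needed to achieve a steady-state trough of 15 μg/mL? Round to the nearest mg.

5868 mg

τ/t½ = 30/12 ≈ 2.5, so f = (1/2)^(30/12) ≈ 0.176777.
Cmin,ss = (D/Vd)·f/(1−f), so D = Cmin,ss·Vd·(1−f)/f.
D = 15 × 84 × (1−f)/f ≈ 15 × 84 × 4.65684 ≈ 5867.62 mg.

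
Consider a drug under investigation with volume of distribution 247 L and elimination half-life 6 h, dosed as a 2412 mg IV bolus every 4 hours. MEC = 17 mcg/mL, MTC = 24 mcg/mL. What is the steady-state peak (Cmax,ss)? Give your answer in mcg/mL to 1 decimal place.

k = ln2/t½ = ln2/6 ≈ 0.115525 h⁻¹; fraction remaining f = e^(−kτ) = e^(−0.115525×4) ≈ 0.6300.
Accumulation ratio R = 1/(1 − f) ≈ 1/0.3700 ≈ 2.7027.
Single-dose peak C₀ = D/Vd = 2412/247 ≈ 9.765 mcg/mL.
Steady-state peak Cmax,ss = C₀·R ≈ 9.765 × 2.7027 ≈ 26.392 mcg/mL.
Peak 26.4 mcg/mL vs MTC 24 mcg/mL: exceeds toxic threshold.

26.4 mcg/mL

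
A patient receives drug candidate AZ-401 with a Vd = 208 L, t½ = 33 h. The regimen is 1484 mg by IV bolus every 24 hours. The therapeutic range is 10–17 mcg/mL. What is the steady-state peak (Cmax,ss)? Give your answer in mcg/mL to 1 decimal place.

τ/t½ = 24/33 ≈ 0.72727, so fraction remaining f = (1/2)^(24/33) ≈ 0.6040.
At steady state, accumulation factor R = 1/(1 − e^(−kτ)) ≈ 2.5253.
Single-dose peak C₀ = D/Vd = 1484/208 ≈ 7.135 mcg/mL.
Steady-state peak Cmax,ss = C₀·R ≈ 7.135 × 2.5253 ≈ 18.018 mcg/mL.
Peak 18.0 mcg/mL vs MTC 17 mcg/mL: exceeds toxic threshold.

18.0 mcg/mL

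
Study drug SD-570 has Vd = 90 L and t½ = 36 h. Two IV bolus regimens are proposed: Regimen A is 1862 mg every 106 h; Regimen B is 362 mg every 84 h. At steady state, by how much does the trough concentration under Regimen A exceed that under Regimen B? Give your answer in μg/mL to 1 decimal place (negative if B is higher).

2.1 μg/mL

Regimen A: f = (1/2)^(106/36) ≈ 0.1299; Cmin,ss = (1862/90)·f/(1−f) ≈ 3.089 μg/mL.
Regimen B: f = (1/2)^(84/36) ≈ 0.1984; Cmin,ss = (362/90)·f/(1−f) ≈ 0.996 μg/mL.
Difference ≈ 3.089 − 0.996 ≈ 2.093 μg/mL.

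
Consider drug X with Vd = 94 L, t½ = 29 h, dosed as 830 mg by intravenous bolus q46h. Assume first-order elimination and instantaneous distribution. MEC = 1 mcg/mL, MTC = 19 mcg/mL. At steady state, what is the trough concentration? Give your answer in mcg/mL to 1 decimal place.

τ/t½ = 46/29 ≈ 1.5862, so fraction remaining f = (1/2)^(46/29) ≈ 0.3330.
At steady state, accumulation factor R = 1/(1 − e^(−kτ)) ≈ 1.4993.
Single-dose peak C₀ = D/Vd = 830/94 ≈ 8.830 mcg/mL.
Cmax,ss = C₀/(1 − f) ≈ 8.830/0.6670 ≈ 13.238 mcg/mL.
Steady-state trough Cmin,ss = Cmax,ss·f ≈ 13.238 × 0.3330 ≈ 4.408 mcg/mL.
Trough 4.4 mcg/mL vs MEC 1 mcg/mL: adequate.

4.4 mcg/mL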